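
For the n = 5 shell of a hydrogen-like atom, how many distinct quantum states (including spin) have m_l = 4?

2

The (l, m_l) pairs meeting m_l = 4 give: l=4 → 1.
Orbitals: 1. Each orbital carries two spin states, so 1 × 2 = 2 states.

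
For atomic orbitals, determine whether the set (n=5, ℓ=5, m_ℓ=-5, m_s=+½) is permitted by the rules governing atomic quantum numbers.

The orbital quantum number must satisfy 0 ≤ ℓ ≤ n−1. With n = 5 the allowed ℓ values are 0, 1, 2, 3, 4, so ℓ = 5 is out of range.

No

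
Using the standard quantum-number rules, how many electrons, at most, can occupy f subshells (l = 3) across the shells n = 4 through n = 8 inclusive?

An f subshell (l = 3) exists for every n ≥ 4, so shells n = 4, 5, 6, 7, 8 each contribute one — 5 subshells.
Since each f subshell holds 2(2·3+1) = 14 electrons, the total is 5 × 14 = 70.

70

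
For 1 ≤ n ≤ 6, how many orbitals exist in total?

Total orbitals = 1² + 2² + 3² + 4² + 5² + 6² = 91.

91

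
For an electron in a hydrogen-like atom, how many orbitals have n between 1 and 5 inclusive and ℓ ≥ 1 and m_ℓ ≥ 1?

Treat each shell separately and count matching orbitals:
n=2 → 1; n=3 → 3; n=4 → 6; n=5 → 10.
Total orbitals: 1 + 3 + 6 + 10 = 20.

20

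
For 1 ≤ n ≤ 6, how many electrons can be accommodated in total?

Total orbitals = 1² + 2² + 3² + 4² + 5² + 6² = 91. Doubling for spin gives 182 electrons.

182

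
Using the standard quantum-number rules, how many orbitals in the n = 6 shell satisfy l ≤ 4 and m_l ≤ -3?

3

With n = 6 the allowed l are 0, 1, …, 5.
The (l, m_l) pairs meeting l ≤ 4 and m_l ≤ -3 give: l=3 → 1; l=4 → 2.
Total orbitals: 1 + 2 = 3.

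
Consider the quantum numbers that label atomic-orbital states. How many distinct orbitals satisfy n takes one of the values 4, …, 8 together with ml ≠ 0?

Per-shell orbital counts meeting the constraint:
n=4 → 12; n=5 → 20; n=6 → 30; n=7 → 42; n=8 → 56.
Total orbitals: 12 + 20 + 30 + 42 + 56 = 160.

160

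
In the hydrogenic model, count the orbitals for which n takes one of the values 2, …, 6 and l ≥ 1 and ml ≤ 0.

50

Treat each shell separately and count matching orbitals:
n=2 → 2; n=3 → 5; n=4 → 9; n=5 → 14; n=6 → 20.
Total orbitals: 2 + 5 + 9 + 14 + 20 = 50.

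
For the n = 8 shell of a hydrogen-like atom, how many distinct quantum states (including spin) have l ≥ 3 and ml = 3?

With n = 8 the allowed l are 0, 1, …, 7.
Contributions: l=3 → 1; l=4 → 1; l=5 → 1; l=6 → 1; l=7 → 1.
Orbitals: 1 + 1 + 1 + 1 + 1 = 5. Each orbital carries two spin states, so 5 × 2 = 10 states.

10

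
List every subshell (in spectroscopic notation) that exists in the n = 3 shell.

3s, 3p, 3d

For n = 3, l runs from 0 to 2. In spectroscopic notation l = 0,1,2,… ↔ s,p,d,f,g,h,i, so the subshells are 3s, 3p, 3d.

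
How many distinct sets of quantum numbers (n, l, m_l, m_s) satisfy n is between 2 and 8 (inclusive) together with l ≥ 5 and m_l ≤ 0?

80

Treat each shell separately and count matching orbitals:
n=6 → 6; n=7 → 13; n=8 → 21.
Orbitals: 6 + 13 + 21 = 40. Including both spin states (m_s = ±1/2) gives 2 × 40 = 80 states.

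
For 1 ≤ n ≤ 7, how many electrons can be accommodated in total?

Total orbitals = 1² + 2² + 3² + 4² + 5² + 6² + 7² = 140. Doubling for spin gives 280 electrons.

280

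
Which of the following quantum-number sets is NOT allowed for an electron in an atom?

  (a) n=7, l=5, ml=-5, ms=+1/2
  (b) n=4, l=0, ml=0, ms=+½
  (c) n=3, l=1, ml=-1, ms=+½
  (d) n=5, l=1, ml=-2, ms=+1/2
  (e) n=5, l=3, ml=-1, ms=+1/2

(d)

(d) has |ml| = 2 > l = 1, violating −l ≤ ml ≤ l.
The remaining sets (a), (b), (c), (e) satisfy all four rules.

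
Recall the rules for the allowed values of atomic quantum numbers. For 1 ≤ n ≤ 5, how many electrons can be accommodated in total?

Total orbitals = 1² + 2² + 3² + 4² + 5² = 55. Doubling for spin gives 110 electrons.

110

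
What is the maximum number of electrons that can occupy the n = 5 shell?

A shell holds 2n² electrons: 2 × 5² = 2 × 25 = 50.

50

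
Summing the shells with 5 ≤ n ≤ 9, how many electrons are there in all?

Shell n has n² orbitals: 5²=25 + 6²=36 + 7²=49 + 8²=64 + 9²=81 = 255 orbitals.
Two spin states per orbital: 2 × 255 = 510 electrons.

510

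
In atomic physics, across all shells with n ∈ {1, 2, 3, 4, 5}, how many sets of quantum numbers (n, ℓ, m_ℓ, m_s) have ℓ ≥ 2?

76

Per-shell orbital counts meeting the constraint:
n=3 → 5; n=4 → 12; n=5 → 21.
Orbitals: 5 + 12 + 21 = 38. Including both spin states (m_s = ±1/2) gives 2 × 38 = 76 states.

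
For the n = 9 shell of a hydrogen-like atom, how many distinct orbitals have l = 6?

With n = 9 the allowed l are 0, 1, …, 8.
Contributions: l=6 → 13.
Total orbitals: 13.

13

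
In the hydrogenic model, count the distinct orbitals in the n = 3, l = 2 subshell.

A subshell has 2l+1 orbitals; with l = 2, that's 5.

5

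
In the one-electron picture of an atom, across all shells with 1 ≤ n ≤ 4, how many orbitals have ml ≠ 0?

Treat each shell separately and count matching orbitals:
n=2 → 2; n=3 → 6; n=4 → 12.
Total orbitals: 2 + 6 + 12 = 20.

20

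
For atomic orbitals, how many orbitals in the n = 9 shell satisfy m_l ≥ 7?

For n = 9, l ranges over 0 … 8.
The (l, m_l) pairs meeting m_l ≥ 7 give: l=7 → 1; l=8 → 2.
Total orbitals: 1 + 2 = 3.

3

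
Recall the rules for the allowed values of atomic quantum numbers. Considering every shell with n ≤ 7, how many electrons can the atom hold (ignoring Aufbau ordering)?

280

Total orbitals = 1² + 2² + 3² + 4² + 5² + 6² + 7² = 140. Doubling for spin gives 280 electrons.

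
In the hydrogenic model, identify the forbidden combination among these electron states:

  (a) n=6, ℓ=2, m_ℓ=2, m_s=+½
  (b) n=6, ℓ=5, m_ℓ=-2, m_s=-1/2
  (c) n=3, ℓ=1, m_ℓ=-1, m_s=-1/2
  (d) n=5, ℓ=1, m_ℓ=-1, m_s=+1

(d) has m_s = +1, but an electron's spin must be ±1/2.
The remaining sets (a), (b), (c) satisfy all four rules.

(d)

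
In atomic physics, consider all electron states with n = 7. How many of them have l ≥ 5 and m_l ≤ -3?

14

For n = 7, l ranges over 0 … 6.
Contributions: l=5 → 3; l=6 → 4.
Orbitals: 3 + 4 = 7. Each orbital carries two spin states, so 7 × 2 = 14 states.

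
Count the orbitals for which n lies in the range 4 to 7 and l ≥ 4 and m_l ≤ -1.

For each n in the range, tally the orbitals obeying l ≥ 4 and m_l ≤ -1:
n=5 → 4; n=6 → 9; n=7 → 15.
Total orbitals: 4 + 9 + 15 = 28.

28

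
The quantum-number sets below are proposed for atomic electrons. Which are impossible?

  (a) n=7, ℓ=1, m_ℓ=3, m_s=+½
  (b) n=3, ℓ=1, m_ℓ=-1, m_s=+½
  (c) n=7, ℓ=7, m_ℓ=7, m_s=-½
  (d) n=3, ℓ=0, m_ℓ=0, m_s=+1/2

(a) has |m_ℓ| = 3 > ℓ = 1, violating −ℓ ≤ m_ℓ ≤ ℓ.
(c) has ℓ = 7 ≥ n = 7, violating 0 ≤ ℓ ≤ n−1.
The remaining sets (b), (d) satisfy all four rules.

(a) and (c)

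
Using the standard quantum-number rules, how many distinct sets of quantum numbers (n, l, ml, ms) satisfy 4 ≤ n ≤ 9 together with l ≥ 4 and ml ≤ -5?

Work shell by shell — for each n, count the (l, ml) pairs that satisfy l ≥ 4 and ml ≤ -5:
n=6 → 1; n=7 → 3; n=8 → 6; n=9 → 10.
Orbitals: 1 + 3 + 6 + 10 = 20. Including both spin states (ms = ±1/2) gives 2 × 20 = 40 states.

40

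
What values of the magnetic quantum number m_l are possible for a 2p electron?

-1, 0, 1

The 2p subshell has l = 1, and m_l takes every integer from −l to +l. With l = 1 that gives the 3 values -1, 0, 1.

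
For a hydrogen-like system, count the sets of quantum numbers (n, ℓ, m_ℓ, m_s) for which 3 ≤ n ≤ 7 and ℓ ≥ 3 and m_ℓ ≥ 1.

Per-shell orbital counts meeting the constraint:
n=4 → 3; n=5 → 7; n=6 → 12; n=7 → 18.
Orbitals: 3 + 7 + 12 + 18 = 40. Including both spin states (m_s = ±1/2) gives 2 × 40 = 80 states.

80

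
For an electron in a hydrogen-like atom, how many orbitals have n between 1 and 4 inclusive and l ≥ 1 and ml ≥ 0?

16

For each n in the range, tally the orbitals obeying l ≥ 1 and ml ≥ 0:
n=2 → 2; n=3 → 5; n=4 → 9.
Total orbitals: 2 + 5 + 9 = 16.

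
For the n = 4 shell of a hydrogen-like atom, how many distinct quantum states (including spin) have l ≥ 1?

30

Orbitals with l ≥ 1, by l: l=1 → 3; l=2 → 5; l=3 → 7.
Orbitals: 3 + 5 + 7 = 15. Each orbital carries two spin states, so 15 × 2 = 30 states.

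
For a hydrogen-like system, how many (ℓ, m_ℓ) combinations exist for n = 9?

The n = 9 shell contains n² = 9² = 81 orbitals.

81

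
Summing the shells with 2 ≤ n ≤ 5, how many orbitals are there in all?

Shell n has n² orbitals: 2²=4 + 3²=9 + 4²=16 + 5²=25 = 54 orbitals.

54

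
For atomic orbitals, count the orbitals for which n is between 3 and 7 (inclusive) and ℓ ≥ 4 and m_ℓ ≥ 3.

16

Go shell by shell, enumerating (ℓ, m_ℓ) with ℓ ≥ 4 and m_ℓ ≥ 3:
n=5 → 2; n=6 → 5; n=7 → 9.
Total orbitals: 2 + 5 + 9 = 16.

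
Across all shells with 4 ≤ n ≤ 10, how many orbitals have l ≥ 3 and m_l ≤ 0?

Per-shell orbital counts meeting the constraint:
n=4 → 4; n=5 → 9; n=6 → 15; n=7 → 22; n=8 → 30; n=9 → 39; n=10 → 49.
Total orbitals: 4 + 9 + 15 + 22 + 30 + 39 + 49 = 168.

168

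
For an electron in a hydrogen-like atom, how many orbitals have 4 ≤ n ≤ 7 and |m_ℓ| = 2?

28

Treat each shell separately and count matching orbitals:
n=4 → 4; n=5 → 6; n=6 → 8; n=7 → 10.
Total orbitals: 4 + 6 + 8 + 10 = 28.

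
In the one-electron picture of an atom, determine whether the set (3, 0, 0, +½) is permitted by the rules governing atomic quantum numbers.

Yes

n = 3 is a positive integer. ℓ = 0 satisfies 0 ≤ ℓ ≤ n−1 = 2. m_ℓ = 0 lies in the range −ℓ … +ℓ (here 0). m_s = +1/2 is one of ±1/2.
All four constraints are satisfied.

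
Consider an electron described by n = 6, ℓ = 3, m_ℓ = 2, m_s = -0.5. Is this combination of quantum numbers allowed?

n = 6 is a positive integer. ℓ = 3 satisfies 0 ≤ ℓ ≤ n−1 = 5. m_ℓ = 2 lies in the range −ℓ … +ℓ (here −3 … 3). m_s = -1/2 is one of ±1/2.
All four constraints are satisfied.

Valid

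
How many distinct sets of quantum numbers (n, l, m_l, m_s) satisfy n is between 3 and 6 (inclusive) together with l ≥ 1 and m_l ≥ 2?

40

Go shell by shell, enumerating (l, m_l) with l ≥ 1 and m_l ≥ 2:
n=3 → 1; n=4 → 3; n=5 → 6; n=6 → 10.
Orbitals: 1 + 3 + 6 + 10 = 20. Including both spin states (m_s = ±1/2) gives 2 × 20 = 40 states.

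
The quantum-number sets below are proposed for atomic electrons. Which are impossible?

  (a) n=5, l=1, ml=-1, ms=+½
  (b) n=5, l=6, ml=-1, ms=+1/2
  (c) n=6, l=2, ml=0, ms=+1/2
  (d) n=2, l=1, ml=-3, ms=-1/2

(b) and (d)

(b) has l = 6 ≥ n = 5, violating 0 ≤ l ≤ n−1.
(d) has |ml| = 3 > l = 1, violating −l ≤ ml ≤ l.
The remaining sets (a), (c) satisfy all four rules.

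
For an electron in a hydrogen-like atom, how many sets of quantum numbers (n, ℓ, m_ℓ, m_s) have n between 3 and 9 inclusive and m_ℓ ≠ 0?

476

Per-shell orbital counts meeting the constraint:
n=3 → 6; n=4 → 12; n=5 → 20; n=6 → 30; n=7 → 42; n=8 → 56; n=9 → 72.
Orbitals: 6 + 12 + 20 + 30 + 42 + 56 + 72 = 238. Including both spin states (m_s = ±1/2) gives 2 × 238 = 476 states.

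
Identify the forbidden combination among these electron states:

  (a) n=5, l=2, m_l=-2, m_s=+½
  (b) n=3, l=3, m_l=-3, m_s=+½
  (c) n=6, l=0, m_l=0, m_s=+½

(b)

(b) has l = 3 ≥ n = 3, violating 0 ≤ l ≤ n−1.
The remaining sets (a), (c) satisfy all four rules.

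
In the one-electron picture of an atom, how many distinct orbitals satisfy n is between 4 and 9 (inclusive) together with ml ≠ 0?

232

Per-shell orbital counts meeting the constraint:
n=4 → 12; n=5 → 20; n=6 → 30; n=7 → 42; n=8 → 56; n=9 → 72.
Total orbitals: 12 + 20 + 30 + 42 + 56 + 72 = 232.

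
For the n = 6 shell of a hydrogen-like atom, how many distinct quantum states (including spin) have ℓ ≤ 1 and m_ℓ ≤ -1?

The n = 6 shell has ℓ = 0 through 5; check each.
The (ℓ, m_ℓ) pairs meeting ℓ ≤ 1 and m_ℓ ≤ -1 give: ℓ=1 → 1.
Orbitals: 1. Each orbital carries two spin states, so 1 × 2 = 2 states.

2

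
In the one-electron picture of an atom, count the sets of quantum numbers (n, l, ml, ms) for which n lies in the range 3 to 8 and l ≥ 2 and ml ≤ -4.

Per-shell orbital counts meeting the constraint:
n=5 → 1; n=6 → 3; n=7 → 6; n=8 → 10.
Orbitals: 1 + 3 + 6 + 10 = 20. Including both spin states (ms = ±1/2) gives 2 × 20 = 40 states.

40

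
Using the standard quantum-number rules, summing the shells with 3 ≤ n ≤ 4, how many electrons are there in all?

Shell n has n² orbitals: 3²=9 + 4²=16 = 25 orbitals.
Two spin states per orbital: 2 × 25 = 50 electrons.

50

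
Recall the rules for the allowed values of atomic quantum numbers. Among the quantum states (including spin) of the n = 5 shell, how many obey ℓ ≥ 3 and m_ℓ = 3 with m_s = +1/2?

Go through ℓ = 0, …, 4 (the values permitted for n = 5).
Orbitals with ℓ ≥ 3 and m_ℓ = 3, by ℓ: ℓ=3 → 1; ℓ=4 → 1.
Orbitals: 1 + 1 = 2. With m_s fixed to a single value there is one state per orbital, giving 2 states.

2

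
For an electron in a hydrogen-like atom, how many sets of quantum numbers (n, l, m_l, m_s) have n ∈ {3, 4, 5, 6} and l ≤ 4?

Per-shell orbital counts meeting the constraint:
n=3 → 9; n=4 → 16; n=5 → 25; n=6 → 25.
Orbitals: 9 + 16 + 25 + 25 = 75. Including both spin states (m_s = ±1/2) gives 2 × 75 = 150 states.

150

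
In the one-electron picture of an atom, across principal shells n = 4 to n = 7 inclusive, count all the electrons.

Shell n has n² orbitals: 4²=16 + 5²=25 + 6²=36 + 7²=49 = 126 orbitals.
Two spin states per orbital: 2 × 126 = 252 electrons.

252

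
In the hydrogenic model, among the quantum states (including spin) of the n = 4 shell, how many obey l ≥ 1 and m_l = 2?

4

The n = 4 shell has l = 0 through 3; check each.
Per l-value: l=2 → 1; l=3 → 1.
Orbitals: 1 + 1 = 2. Each orbital carries two spin states, so 2 × 2 = 4 states.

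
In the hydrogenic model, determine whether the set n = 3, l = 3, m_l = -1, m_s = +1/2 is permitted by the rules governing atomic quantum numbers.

The orbital quantum number must satisfy 0 ≤ l ≤ n−1. With n = 3 the allowed l values are 0, 1, 2, so l = 3 is out of range.

Invalid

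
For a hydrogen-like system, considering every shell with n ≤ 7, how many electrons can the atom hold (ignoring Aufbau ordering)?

280

Total orbitals = 1² + 2² + 3² + 4² + 5² + 6² + 7² = 140. Doubling for spin gives 280 electrons.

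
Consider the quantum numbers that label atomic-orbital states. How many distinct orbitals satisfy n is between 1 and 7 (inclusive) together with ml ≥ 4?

10

Count contributing orbitals for each principal shell:
n=5 → 1; n=6 → 3; n=7 → 6.
Total orbitals: 1 + 3 + 6 = 10.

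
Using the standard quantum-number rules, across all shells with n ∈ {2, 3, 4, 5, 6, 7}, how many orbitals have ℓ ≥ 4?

Work shell by shell — for each n, count the (ℓ, m_ℓ) pairs that satisfy ℓ ≥ 4:
n=5 → 9; n=6 → 20; n=7 → 33.
Total orbitals: 9 + 20 + 33 = 62.

62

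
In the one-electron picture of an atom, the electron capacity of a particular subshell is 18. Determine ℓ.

ℓ = 4 (g)

2(2ℓ+1) = 18 ⇒ 2ℓ+1 = 9 ⇒ ℓ = 4.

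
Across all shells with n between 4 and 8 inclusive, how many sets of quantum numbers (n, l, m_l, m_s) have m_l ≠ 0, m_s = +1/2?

Treat each shell separately and count matching orbitals:
n=4 → 12; n=5 → 20; n=6 → 30; n=7 → 42; n=8 → 56.
Orbitals: 12 + 20 + 30 + 42 + 56 = 160. With m_s fixed to +1/2 there is one state per orbital, so 160 states.

160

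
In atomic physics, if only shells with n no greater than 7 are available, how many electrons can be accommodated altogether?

Total orbitals = 1² + 2² + 3² + 4² + 5² + 6² + 7² = 140. Doubling for spin gives 280 electrons.

280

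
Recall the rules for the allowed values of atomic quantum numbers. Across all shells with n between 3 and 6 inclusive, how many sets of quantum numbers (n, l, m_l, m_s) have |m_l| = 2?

For each n in the range, tally the orbitals obeying |m_l| = 2:
n=3 → 2; n=4 → 4; n=5 → 6; n=6 → 8.
Orbitals: 2 + 4 + 6 + 8 = 20. Including both spin states (m_s = ±1/2) gives 2 × 20 = 40 states.

40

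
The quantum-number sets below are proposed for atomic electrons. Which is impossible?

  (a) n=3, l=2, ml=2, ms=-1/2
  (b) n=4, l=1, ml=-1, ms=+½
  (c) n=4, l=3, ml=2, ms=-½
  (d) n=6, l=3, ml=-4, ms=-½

(d)

(d) has |ml| = 4 > l = 3, violating −l ≤ ml ≤ l.
The remaining sets (a), (b), (c) satisfy all four rules.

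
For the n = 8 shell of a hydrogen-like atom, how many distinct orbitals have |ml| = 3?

The n = 8 shell has l = 0 through 7; check each.
Orbitals with |ml| = 3, by l: l=3 → 2; l=4 → 2; l=5 → 2; l=6 → 2; l=7 → 2.
Total orbitals: 2 + 2 + 2 + 2 + 2 = 10.

10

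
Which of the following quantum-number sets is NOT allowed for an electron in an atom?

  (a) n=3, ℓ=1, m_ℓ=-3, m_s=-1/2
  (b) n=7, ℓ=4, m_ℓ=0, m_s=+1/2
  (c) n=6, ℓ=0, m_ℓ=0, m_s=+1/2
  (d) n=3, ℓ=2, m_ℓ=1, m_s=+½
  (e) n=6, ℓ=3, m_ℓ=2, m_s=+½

(a) has |m_ℓ| = 3 > ℓ = 1, violating −ℓ ≤ m_ℓ ≤ ℓ.
The remaining sets (b), (c), (d), (e) satisfy all four rules.

(a)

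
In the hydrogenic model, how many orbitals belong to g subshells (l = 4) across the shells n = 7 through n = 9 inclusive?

27

A g subshell (l = 4) exists for every n ≥ 5, so shells n = 7, 8, 9 each contribute one — 3 subshells.
Since each g subshell has 2·4+1 = 9 orbitals, the total is 3 × 9 = 27.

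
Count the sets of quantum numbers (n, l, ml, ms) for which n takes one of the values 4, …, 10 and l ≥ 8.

106

Work shell by shell — for each n, count the (l, ml) pairs that satisfy l ≥ 8:
n=9 → 17; n=10 → 36.
Orbitals: 17 + 36 = 53. Including both spin states (ms = ±1/2) gives 2 × 53 = 106 states.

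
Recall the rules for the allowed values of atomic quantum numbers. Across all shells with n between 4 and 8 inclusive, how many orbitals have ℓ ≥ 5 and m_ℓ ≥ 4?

Per-shell orbital counts meeting the constraint:
n=6 → 2; n=7 → 5; n=8 → 9.
Total orbitals: 2 + 5 + 9 = 16.

16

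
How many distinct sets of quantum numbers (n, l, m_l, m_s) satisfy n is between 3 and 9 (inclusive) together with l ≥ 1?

546

Count contributing orbitals for each principal shell:
n=3 → 8; n=4 → 15; n=5 → 24; n=6 → 35; n=7 → 48; n=8 → 63; n=9 → 80.
Orbitals: 8 + 15 + 24 + 35 + 48 + 63 + 80 = 273. Including both spin states (m_s = ±1/2) gives 2 × 273 = 546 states.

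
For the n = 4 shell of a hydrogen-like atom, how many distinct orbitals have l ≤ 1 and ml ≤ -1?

For n = 4, l ranges over 0 … 3.
Orbitals with l ≤ 1 and ml ≤ -1, by l: l=1 → 1.
Total orbitals: 1.

1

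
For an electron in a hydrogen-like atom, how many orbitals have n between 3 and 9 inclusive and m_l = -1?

35

Count contributing orbitals for each principal shell:
n=3 → 2; n=4 → 3; n=5 → 4; n=6 → 5; n=7 → 6; n=8 → 7; n=9 → 8.
Total orbitals: 2 + 3 + 4 + 5 + 6 + 7 + 8 = 35.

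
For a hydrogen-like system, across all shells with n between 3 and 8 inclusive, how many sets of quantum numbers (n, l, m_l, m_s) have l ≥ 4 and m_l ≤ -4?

40

Go shell by shell, enumerating (l, m_l) with l ≥ 4 and m_l ≤ -4:
n=5 → 1; n=6 → 3; n=7 → 6; n=8 → 10.
Orbitals: 1 + 3 + 6 + 10 = 20. Including both spin states (m_s = ±1/2) gives 2 × 20 = 40 states.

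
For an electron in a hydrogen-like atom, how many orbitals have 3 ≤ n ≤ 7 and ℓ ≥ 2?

Treat each shell separately and count matching orbitals:
n=3 → 5; n=4 → 12; n=5 → 21; n=6 → 32; n=7 → 45.
Total orbitals: 5 + 12 + 21 + 32 + 45 = 115.

115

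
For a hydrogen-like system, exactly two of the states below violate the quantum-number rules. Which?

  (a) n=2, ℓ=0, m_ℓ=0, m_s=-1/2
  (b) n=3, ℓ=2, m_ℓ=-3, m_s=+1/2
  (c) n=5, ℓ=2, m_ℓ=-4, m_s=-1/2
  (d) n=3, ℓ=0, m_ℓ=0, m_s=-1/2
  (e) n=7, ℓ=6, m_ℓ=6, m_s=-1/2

(b) and (c)

(b) has |m_ℓ| = 3 > ℓ = 2, violating −ℓ ≤ m_ℓ ≤ ℓ.
(c) has |m_ℓ| = 4 > ℓ = 2, violating −ℓ ≤ m_ℓ ≤ ℓ.
The remaining sets (a), (d), (e) satisfy all four rules.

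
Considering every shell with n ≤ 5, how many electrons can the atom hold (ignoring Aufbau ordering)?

110

Total orbitals = 1² + 2² + 3² + 4² + 5² = 55. Doubling for spin gives 110 electrons.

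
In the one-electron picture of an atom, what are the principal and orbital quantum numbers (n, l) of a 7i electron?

n = 7, l = 6

The leading integer gives n = 7; the letter 'i' means l = 6.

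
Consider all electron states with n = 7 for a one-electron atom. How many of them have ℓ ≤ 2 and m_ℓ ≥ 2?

For n = 7, ℓ ranges over 0 … 6.
Orbitals with ℓ ≤ 2 and m_ℓ ≥ 2, by ℓ: ℓ=2 → 1.
Orbitals: 1. Each orbital carries two spin states, so 1 × 2 = 2 states.

2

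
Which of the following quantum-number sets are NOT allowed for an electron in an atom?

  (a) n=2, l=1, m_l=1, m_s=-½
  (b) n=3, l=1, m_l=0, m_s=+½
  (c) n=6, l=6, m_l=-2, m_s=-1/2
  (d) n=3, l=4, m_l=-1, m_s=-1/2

(c) and (d)

(c) has l = 6 ≥ n = 6, violating 0 ≤ l ≤ n−1.
(d) has l = 4 ≥ n = 3, violating 0 ≤ l ≤ n−1.
The remaining sets (a), (b) satisfy all four rules.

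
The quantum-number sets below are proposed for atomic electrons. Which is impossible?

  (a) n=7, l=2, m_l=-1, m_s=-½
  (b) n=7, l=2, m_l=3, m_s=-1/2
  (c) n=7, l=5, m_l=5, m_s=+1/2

(b)

(b) has |m_l| = 3 > l = 2, violating −l ≤ m_l ≤ l.
The remaining sets (a), (c) satisfy all four rules.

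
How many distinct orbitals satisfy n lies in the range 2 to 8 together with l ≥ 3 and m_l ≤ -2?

For each n in the range, tally the orbitals obeying l ≥ 3 and m_l ≤ -2:
n=4 → 2; n=5 → 5; n=6 → 9; n=7 → 14; n=8 → 20.
Total orbitals: 2 + 5 + 9 + 14 + 20 = 50.

50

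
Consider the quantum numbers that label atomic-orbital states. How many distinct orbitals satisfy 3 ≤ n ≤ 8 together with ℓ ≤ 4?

125

Work shell by shell — for each n, count the (ℓ, m_ℓ) pairs that satisfy ℓ ≤ 4:
n=3 → 9; n=4 → 16; n=5 → 25; n=6 → 25; n=7 → 25; n=8 → 25.
Total orbitals: 9 + 16 + 25 + 25 + 25 + 25 = 125.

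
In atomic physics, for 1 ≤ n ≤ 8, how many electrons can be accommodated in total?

Total orbitals = 1² + 2² + 3² + 4² + 5² + 6² + 7² + 8² = 204. Doubling for spin gives 408 electrons.

408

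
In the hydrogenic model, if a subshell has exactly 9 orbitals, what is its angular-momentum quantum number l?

l = 4 (g)

2l+1 = 9 gives l = 4.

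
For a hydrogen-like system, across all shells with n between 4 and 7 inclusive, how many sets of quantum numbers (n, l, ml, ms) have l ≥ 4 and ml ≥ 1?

Go shell by shell, enumerating (l, ml) with l ≥ 4 and ml ≥ 1:
n=5 → 4; n=6 → 9; n=7 → 15.
Orbitals: 4 + 9 + 15 = 28. Including both spin states (ms = ±1/2) gives 2 × 28 = 56 states.

56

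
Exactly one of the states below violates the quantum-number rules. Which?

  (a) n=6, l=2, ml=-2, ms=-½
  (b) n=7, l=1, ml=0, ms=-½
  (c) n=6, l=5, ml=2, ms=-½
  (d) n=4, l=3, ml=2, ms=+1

(d) has ms = +1, but an electron's spin must be ±1/2.
The remaining sets (a), (b), (c) satisfy all four rules.

(d)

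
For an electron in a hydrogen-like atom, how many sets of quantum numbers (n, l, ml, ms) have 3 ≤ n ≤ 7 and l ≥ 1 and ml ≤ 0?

150

Count contributing orbitals for each principal shell:
n=3 → 5; n=4 → 9; n=5 → 14; n=6 → 20; n=7 → 27.
Orbitals: 5 + 9 + 14 + 20 + 27 = 75. Including both spin states (ms = ±1/2) gives 2 × 75 = 150 states.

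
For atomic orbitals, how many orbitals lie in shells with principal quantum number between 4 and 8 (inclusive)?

190

Shell n has n² orbitals: 4²=16 + 5²=25 + 6²=36 + 7²=49 + 8²=64 = 190 orbitals.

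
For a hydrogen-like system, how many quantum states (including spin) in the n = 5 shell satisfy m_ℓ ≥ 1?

Go through ℓ = 0, …, 4 (the values permitted for n = 5).
The (ℓ, m_ℓ) pairs meeting m_ℓ ≥ 1 give: ℓ=1 → 1; ℓ=2 → 2; ℓ=3 → 3; ℓ=4 → 4.
Orbitals: 1 + 2 + 3 + 4 = 10. Each orbital carries two spin states, so 10 × 2 = 20 states.

20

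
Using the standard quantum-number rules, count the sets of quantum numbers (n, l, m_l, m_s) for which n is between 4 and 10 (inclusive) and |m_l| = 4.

84

Treat each shell separately and count matching orbitals:
n=5 → 2; n=6 → 4; n=7 → 6; n=8 → 8; n=9 → 10; n=10 → 12.
Orbitals: 2 + 4 + 6 + 8 + 10 + 12 = 42. Including both spin states (m_s = ±1/2) gives 2 × 42 = 84 states.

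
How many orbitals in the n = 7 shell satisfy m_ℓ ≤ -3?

With n = 7 the allowed ℓ are 0, 1, …, 6.
Orbitals with m_ℓ ≤ -3, by ℓ: ℓ=3 → 1; ℓ=4 → 2; ℓ=5 → 3; ℓ=6 → 4.
Total orbitals: 1 + 2 + 3 + 4 = 10.

10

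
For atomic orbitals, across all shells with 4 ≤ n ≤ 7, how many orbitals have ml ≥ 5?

Work shell by shell — for each n, count the (l, ml) pairs that satisfy ml ≥ 5:
n=6 → 1; n=7 → 3.
Total orbitals: 1 + 3 = 4.

4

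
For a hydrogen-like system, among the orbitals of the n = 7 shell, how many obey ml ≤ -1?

The n = 7 shell has l = 0 through 6; check each.
Orbitals with ml ≤ -1, by l: l=1 → 1; l=2 → 2; l=3 → 3; l=4 → 4; l=5 → 5; l=6 → 6.
Total orbitals: 1 + 2 + 3 + 4 + 5 + 6 = 21.

21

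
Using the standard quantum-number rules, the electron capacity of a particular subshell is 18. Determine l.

2(2l+1) = 18 ⇒ 2l+1 = 9 ⇒ l = 4.

l = 4 (g)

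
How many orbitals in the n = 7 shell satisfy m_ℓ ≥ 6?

1

With n = 7 the allowed ℓ are 0, 1, …, 6.
The (ℓ, m_ℓ) pairs meeting m_ℓ ≥ 6 give: ℓ=6 → 1.
Total orbitals: 1.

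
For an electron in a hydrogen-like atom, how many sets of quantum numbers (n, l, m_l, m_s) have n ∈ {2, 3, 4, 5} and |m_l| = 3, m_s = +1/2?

Work shell by shell — for each n, count the (l, m_l) pairs that satisfy |m_l| = 3:
n=4 → 2; n=5 → 4.
Orbitals: 2 + 4 = 6. With m_s fixed to +1/2 there is one state per orbital, so 6 states.

6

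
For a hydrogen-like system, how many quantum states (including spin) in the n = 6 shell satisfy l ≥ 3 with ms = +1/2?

The (l, ml) pairs meeting l ≥ 3 give: l=3 → 7; l=4 → 9; l=5 → 11.
Orbitals: 7 + 9 + 11 = 27. With ms fixed to a single value there is one state per orbital, giving 27 states.

27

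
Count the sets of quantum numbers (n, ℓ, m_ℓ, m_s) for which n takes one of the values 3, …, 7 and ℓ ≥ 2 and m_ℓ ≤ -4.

Per-shell orbital counts meeting the constraint:
n=5 → 1; n=6 → 3; n=7 → 6.
Orbitals: 1 + 3 + 6 = 10. Including both spin states (m_s = ±1/2) gives 2 × 10 = 20 states.

20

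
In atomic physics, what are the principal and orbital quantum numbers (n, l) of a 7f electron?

The leading integer gives n = 7; the letter 'f' means l = 3.

n = 7, l = 3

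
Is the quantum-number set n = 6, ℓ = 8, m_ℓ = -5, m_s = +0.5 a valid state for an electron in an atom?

Not allowed

The orbital quantum number must satisfy 0 ≤ ℓ ≤ n−1. With n = 6 the allowed ℓ values are 0, 1, 2, 3, 4, 5, so ℓ = 8 is out of range.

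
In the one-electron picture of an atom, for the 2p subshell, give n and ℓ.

n = 2, ℓ = 1

The leading integer gives n = 2; the letter 'p' means ℓ = 1.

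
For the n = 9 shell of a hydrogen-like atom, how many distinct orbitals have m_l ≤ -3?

21

The (l, m_l) pairs meeting m_l ≤ -3 give: l=3 → 1; l=4 → 2; l=5 → 3; l=6 → 4; l=7 → 5; l=8 → 6.
Total orbitals: 1 + 2 + 3 + 4 + 5 + 6 = 21.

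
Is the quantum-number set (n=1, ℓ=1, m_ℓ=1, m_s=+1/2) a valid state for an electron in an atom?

The orbital quantum number must satisfy 0 ≤ ℓ ≤ n−1. With n = 1 the allowed ℓ values are 0, so ℓ = 1 is out of range.

No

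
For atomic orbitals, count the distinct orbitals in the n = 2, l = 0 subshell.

A subshell has 2l+1 orbitals; with l = 0, that's 1.

1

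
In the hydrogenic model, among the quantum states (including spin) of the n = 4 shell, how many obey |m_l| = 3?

4

Go through l = 0, …, 3 (the values permitted for n = 4).
Orbitals with |m_l| = 3, by l: l=3 → 2.
Orbitals: 2. Each orbital carries two spin states, so 2 × 2 = 4 states.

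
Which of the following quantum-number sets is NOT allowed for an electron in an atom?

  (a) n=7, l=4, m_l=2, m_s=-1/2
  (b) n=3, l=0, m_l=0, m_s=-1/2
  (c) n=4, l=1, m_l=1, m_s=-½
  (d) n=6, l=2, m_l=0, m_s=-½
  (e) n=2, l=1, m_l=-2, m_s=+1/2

(e)

(e) has |m_l| = 2 > l = 1, violating −l ≤ m_l ≤ l.
The remaining sets (a), (b), (c), (d) satisfy all four rules.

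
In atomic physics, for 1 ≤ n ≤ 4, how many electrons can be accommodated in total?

Total orbitals = 1² + 2² + 3² + 4² = 30. Doubling for spin gives 60 electrons.

60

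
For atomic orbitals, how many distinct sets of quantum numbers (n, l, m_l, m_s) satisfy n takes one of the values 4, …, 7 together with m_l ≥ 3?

Count contributing orbitals for each principal shell:
n=4 → 1; n=5 → 3; n=6 → 6; n=7 → 10.
Orbitals: 1 + 3 + 6 + 10 = 20. Including both spin states (m_s = ±1/2) gives 2 × 20 = 40 states.

40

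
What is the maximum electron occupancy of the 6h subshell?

22

A subshell with l = 5 has 2l+1 = 11 orbitals, each holding 2 electrons (spin ±1/2), so 11 × 2 = 22.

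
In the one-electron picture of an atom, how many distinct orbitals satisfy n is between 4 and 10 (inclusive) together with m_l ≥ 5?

For each n in the range, tally the orbitals obeying m_l ≥ 5:
n=6 → 1; n=7 → 3; n=8 → 6; n=9 → 10; n=10 → 15.
Total orbitals: 1 + 3 + 6 + 10 + 15 = 35.

35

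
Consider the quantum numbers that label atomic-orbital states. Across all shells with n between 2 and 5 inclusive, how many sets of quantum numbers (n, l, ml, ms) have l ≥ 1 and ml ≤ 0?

Count contributing orbitals for each principal shell:
n=2 → 2; n=3 → 5; n=4 → 9; n=5 → 14.
Orbitals: 2 + 5 + 9 + 14 = 30. Including both spin states (ms = ±1/2) gives 2 × 30 = 60 states.

60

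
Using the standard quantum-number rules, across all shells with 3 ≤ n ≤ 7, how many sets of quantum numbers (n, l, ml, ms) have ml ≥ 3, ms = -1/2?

20

Treat each shell separately and count matching orbitals:
n=4 → 1; n=5 → 3; n=6 → 6; n=7 → 10.
Orbitals: 1 + 3 + 6 + 10 = 20. With ms fixed to -1/2 there is one state per orbital, so 20 states.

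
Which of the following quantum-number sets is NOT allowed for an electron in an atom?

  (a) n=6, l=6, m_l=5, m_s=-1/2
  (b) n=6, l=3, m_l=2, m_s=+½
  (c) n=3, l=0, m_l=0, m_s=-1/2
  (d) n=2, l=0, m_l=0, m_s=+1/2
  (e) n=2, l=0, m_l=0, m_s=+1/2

(a) has l = 6 ≥ n = 6, violating 0 ≤ l ≤ n−1.
The remaining sets (b), (c), (d), (e) satisfy all four rules.

(a)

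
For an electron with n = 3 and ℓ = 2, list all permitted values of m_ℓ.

m_ℓ takes every integer from −ℓ to +ℓ. With ℓ = 2 that gives the 5 values -2, -1, 0, 1, 2.

-2, -1, 0, 1, 2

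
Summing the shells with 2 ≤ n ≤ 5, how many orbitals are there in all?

Shell n has n² orbitals: 2²=4 + 3²=9 + 4²=16 + 5²=25 = 54 orbitals.

54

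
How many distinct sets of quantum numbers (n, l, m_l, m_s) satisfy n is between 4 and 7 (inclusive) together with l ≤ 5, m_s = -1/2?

For each n in the range, tally the orbitals obeying l ≤ 5:
n=4 → 16; n=5 → 25; n=6 → 36; n=7 → 36.
Orbitals: 16 + 25 + 36 + 36 = 113. With m_s fixed to -1/2 there is one state per orbital, so 113 states.

113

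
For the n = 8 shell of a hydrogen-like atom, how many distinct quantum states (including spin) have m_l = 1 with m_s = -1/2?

7

Contributions: l=1 → 1; l=2 → 1; l=3 → 1; l=4 → 1; l=5 → 1; l=6 → 1; l=7 → 1.
Orbitals: 1 + 1 + 1 + 1 + 1 + 1 + 1 = 7. With m_s fixed to a single value there is one state per orbital, giving 7 states.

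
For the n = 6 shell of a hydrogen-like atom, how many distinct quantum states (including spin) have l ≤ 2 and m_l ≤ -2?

The n = 6 shell has l = 0 through 5; check each.
Contributions: l=2 → 1.
Orbitals: 1. Each orbital carries two spin states, so 1 × 2 = 2 states.

2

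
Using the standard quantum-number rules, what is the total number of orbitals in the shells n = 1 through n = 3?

14

Shell n has n² orbitals: 1²=1 + 2²=4 + 3²=9 = 14 orbitals.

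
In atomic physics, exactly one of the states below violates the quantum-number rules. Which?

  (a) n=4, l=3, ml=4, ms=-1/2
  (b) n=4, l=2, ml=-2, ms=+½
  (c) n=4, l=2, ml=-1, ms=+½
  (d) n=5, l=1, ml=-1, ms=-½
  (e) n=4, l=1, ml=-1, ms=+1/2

(a) has |ml| = 4 > l = 3, violating −l ≤ ml ≤ l.
The remaining sets (b), (c), (d), (e) satisfy all four rules.

(a)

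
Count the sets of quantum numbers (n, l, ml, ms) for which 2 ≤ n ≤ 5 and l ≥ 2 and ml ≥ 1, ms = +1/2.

16

Per-shell orbital counts meeting the constraint:
n=3 → 2; n=4 → 5; n=5 → 9.
Orbitals: 2 + 5 + 9 = 16. With ms fixed to +1/2 there is one state per orbital, so 16 states.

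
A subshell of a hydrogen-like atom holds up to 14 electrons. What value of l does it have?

2(2l+1) = 14 ⇒ 2l+1 = 7 ⇒ l = 3.

l = 3 (f)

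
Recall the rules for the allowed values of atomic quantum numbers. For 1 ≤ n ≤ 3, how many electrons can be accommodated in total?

Total orbitals = 1² + 2² + 3² = 14. Doubling for spin gives 28 electrons.

28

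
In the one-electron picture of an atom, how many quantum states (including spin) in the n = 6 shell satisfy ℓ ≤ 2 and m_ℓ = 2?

2

The (ℓ, m_ℓ) pairs meeting ℓ ≤ 2 and m_ℓ = 2 give: ℓ=2 → 1.
Orbitals: 1. Each orbital carries two spin states, so 1 × 2 = 2 states.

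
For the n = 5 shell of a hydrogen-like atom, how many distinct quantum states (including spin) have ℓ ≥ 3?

With n = 5 the allowed ℓ are 0, 1, …, 4.
Contributions: ℓ=3 → 7; ℓ=4 → 9.
Orbitals: 7 + 9 = 16. Each orbital carries two spin states, so 16 × 2 = 32 states.

32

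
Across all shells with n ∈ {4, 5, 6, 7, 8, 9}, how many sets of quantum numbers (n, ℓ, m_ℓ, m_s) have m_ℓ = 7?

6

Work shell by shell — for each n, count the (ℓ, m_ℓ) pairs that satisfy m_ℓ = 7:
n=8 → 1; n=9 → 2.
Orbitals: 1 + 2 = 3. Including both spin states (m_s = ±1/2) gives 2 × 3 = 6 states.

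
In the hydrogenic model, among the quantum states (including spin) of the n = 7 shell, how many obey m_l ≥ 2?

30

The (l, m_l) pairs meeting m_l ≥ 2 give: l=2 → 1; l=3 → 2; l=4 → 3; l=5 → 4; l=6 → 5.
Orbitals: 1 + 2 + 3 + 4 + 5 = 15. Each orbital carries two spin states, so 15 × 2 = 30 states.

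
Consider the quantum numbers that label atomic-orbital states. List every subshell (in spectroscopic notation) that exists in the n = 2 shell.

For n = 2, ℓ runs from 0 to 1. In spectroscopic notation ℓ = 0,1,2,… ↔ s,p,d,f,g,h,i, so the subshells are 2s, 2p.

2s, 2p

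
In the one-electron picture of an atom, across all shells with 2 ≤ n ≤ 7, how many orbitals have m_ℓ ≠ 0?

For each n in the range, tally the orbitals obeying m_ℓ ≠ 0:
n=2 → 2; n=3 → 6; n=4 → 12; n=5 → 20; n=6 → 30; n=7 → 42.
Total orbitals: 2 + 6 + 12 + 20 + 30 + 42 = 112.

112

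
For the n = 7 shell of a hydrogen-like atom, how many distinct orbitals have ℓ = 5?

For n = 7, ℓ ranges over 0 … 6.
Contributions: ℓ=5 → 11.
Total orbitals: 11.

11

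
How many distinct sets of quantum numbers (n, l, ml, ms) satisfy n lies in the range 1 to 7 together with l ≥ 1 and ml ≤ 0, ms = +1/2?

Treat each shell separately and count matching orbitals:
n=2 → 2; n=3 → 5; n=4 → 9; n=5 → 14; n=6 → 20; n=7 → 27.
Orbitals: 2 + 5 + 9 + 14 + 20 + 27 = 77. With ms fixed to +1/2 there is one state per orbital, so 77 states.

77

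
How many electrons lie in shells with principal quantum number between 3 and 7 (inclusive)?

Shell n has n² orbitals: 3²=9 + 4²=16 + 5²=25 + 6²=36 + 7²=49 = 135 orbitals.
Two spin states per orbital: 2 × 135 = 270 electrons.

270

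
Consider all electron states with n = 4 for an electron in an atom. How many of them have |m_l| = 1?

With n = 4 the allowed l are 0, 1, …, 3.
Per l-value: l=1 → 2; l=2 → 2; l=3 → 2.
Orbitals: 2 + 2 + 2 = 6. Each orbital carries two spin states, so 6 × 2 = 12 states.

12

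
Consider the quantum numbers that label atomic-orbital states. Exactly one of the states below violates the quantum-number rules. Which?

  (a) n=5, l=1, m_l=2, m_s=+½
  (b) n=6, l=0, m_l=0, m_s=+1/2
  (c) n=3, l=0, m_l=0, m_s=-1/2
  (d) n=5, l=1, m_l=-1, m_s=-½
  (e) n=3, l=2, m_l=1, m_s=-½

(a) has |m_l| = 2 > l = 1, violating −l ≤ m_l ≤ l.
The remaining sets (b), (c), (d), (e) satisfy all four rules.

(a)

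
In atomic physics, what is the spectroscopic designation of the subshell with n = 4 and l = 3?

l = 3 corresponds to the letter 'f', so the subshell is 4f.

4f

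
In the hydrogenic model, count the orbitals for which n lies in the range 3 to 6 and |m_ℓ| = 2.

20

Treat each shell separately and count matching orbitals:
n=3 → 2; n=4 → 4; n=5 → 6; n=6 → 8.
Total orbitals: 2 + 4 + 6 + 8 = 20.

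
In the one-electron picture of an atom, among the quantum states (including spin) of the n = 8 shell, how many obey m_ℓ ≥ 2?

42

The n = 8 shell has ℓ = 0 through 7; check each.
The (ℓ, m_ℓ) pairs meeting m_ℓ ≥ 2 give: ℓ=2 → 1; ℓ=3 → 2; ℓ=4 → 3; ℓ=5 → 4; ℓ=6 → 5; ℓ=7 → 6.
Orbitals: 1 + 2 + 3 + 4 + 5 + 6 = 21. Each orbital carries two spin states, so 21 × 2 = 42 states.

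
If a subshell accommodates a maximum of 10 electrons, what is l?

2(2l+1) = 10 ⇒ 2l+1 = 5 ⇒ l = 2.

l = 2 (d)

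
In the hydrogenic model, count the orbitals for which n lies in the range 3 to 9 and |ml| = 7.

Per-shell orbital counts meeting the constraint:
n=8 → 2; n=9 → 4.
Total orbitals: 2 + 4 = 6.

6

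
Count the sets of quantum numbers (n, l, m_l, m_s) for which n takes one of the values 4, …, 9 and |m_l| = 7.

For each n in the range, tally the orbitals obeying |m_l| = 7:
n=8 → 2; n=9 → 4.
Orbitals: 2 + 4 = 6. Including both spin states (m_s = ±1/2) gives 2 × 6 = 12 states.

12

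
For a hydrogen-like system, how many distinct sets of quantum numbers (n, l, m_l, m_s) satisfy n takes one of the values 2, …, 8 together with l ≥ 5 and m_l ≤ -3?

44

Go shell by shell, enumerating (l, m_l) with l ≥ 5 and m_l ≤ -3:
n=6 → 3; n=7 → 7; n=8 → 12.
Orbitals: 3 + 7 + 12 = 22. Including both spin states (m_s = ±1/2) gives 2 × 22 = 44 states.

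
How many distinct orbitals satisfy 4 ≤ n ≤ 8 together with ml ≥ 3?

Count contributing orbitals for each principal shell:
n=4 → 1; n=5 → 3; n=6 → 6; n=7 → 10; n=8 → 15.
Total orbitals: 1 + 3 + 6 + 10 + 15 = 35.

35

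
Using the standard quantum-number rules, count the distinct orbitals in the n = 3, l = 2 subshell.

5

A subshell has 2l+1 orbitals; with l = 2, that's 5.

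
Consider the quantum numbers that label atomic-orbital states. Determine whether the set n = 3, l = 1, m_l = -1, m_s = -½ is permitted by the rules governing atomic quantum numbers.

n = 3 is a positive integer. l = 1 satisfies 0 ≤ l ≤ n−1 = 2. m_l = -1 lies in the range −l … +l (here −1 … 1). m_s = -1/2 is one of ±1/2.
All four constraints are satisfied.

Yes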